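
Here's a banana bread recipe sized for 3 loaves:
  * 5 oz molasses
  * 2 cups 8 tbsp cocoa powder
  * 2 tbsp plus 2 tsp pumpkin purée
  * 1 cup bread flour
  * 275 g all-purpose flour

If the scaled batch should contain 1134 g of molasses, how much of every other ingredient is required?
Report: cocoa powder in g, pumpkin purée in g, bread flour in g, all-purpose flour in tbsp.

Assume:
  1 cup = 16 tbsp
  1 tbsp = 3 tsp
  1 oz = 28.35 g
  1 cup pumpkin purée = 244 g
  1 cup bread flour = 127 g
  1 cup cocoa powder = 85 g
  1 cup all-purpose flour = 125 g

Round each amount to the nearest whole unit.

cocoa powder: 1700 g; pumpkin purée: 325 g; bread flour: 1016 g; all-purpose flour: 282 tbsp

The original recipe has 141.75 g of molasses, so the scaling factor is 1134 ÷ 141.75 = 8.
cocoa powder: (2 cup + 8 tbsp = 2.5 cup) × 8 × 85 g/cup = 1700 g
pumpkin purée: (2 tbsp + 2 tsp = 8/3 tbsp) × 8 ÷ 16 tbsp/cup × 244 g/cup ≈ 325 g
bread flour: 1 cup × 8 × 127 g/cup = 1016 g
all-purpose flour: 275 g × 8 ÷ 125 g/cup × 16 tbsp/cup ≈ 282 tbsp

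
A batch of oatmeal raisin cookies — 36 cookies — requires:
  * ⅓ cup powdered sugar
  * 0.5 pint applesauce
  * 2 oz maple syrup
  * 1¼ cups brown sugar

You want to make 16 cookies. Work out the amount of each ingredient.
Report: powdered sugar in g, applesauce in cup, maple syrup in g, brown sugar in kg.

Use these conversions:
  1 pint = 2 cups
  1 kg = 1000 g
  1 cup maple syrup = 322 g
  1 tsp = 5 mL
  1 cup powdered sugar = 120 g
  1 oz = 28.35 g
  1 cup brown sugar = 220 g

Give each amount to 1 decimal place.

powdered sugar: 17.8 g; applesauce: 0.4 cup; maple syrup: 25.2 g; brown sugar: 0.1 kg

Scaling factor: 16/36 = 4/9.
powdered sugar: 1/3 cup × 4/9 × 120 g/cup ≈ 17.8 g
applesauce: 0.5 pint × 4/9 × 2 cup/pint ≈ 0.4 cup
maple syrup: 2 oz × 4/9 × 28.35 g/oz = 25.2 g
brown sugar: 1.25 cup × 4/9 × 220 g/cup ÷ 1000 g/kg ≈ 0.1 kg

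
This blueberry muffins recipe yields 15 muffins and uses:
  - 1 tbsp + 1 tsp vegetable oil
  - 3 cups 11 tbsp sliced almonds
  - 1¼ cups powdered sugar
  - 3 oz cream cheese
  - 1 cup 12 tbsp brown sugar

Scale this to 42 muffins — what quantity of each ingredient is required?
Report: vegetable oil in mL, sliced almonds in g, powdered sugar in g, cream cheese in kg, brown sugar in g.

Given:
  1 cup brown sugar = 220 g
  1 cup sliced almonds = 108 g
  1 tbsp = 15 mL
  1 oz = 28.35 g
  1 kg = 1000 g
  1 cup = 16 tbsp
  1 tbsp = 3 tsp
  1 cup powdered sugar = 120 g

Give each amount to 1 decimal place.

vegetable oil: 56.0 mL; sliced almonds: 1115.1 g; powdered sugar: 420.0 g; cream cheese: 0.2 kg; brown sugar: 1078.0 g

Scaling factor: 42/15 = 14/5 = 2.8.
vegetable oil: (1 tbsp + 1 tsp = 4/3 tbsp) × 14/5 × 15 mL/tbsp = 56.0 mL
sliced almonds: (3 cup + 11 tbsp = 3.6875 cup) × 14/5 × 108 g/cup = 1115.1 g
powdered sugar: 1.25 cup × 14/5 × 120 g/cup = 420.0 g
cream cheese: 3 oz × 14/5 × 28.35 g/oz ÷ 1000 g/kg ≈ 0.2 kg
brown sugar: (1 cup + 12 tbsp = 1.75 cup) × 14/5 × 220 g/cup = 1078.0 g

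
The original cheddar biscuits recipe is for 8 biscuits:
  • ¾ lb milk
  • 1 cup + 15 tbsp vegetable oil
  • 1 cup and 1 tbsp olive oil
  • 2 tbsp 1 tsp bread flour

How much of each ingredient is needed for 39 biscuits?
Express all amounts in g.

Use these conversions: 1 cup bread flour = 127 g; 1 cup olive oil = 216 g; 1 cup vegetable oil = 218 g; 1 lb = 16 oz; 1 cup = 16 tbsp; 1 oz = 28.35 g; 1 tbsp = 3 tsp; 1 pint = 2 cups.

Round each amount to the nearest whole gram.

Scaling factor: 39/8 = 4.875.
milk: 0.75 lb × 39/8 × 16 oz/lb × 28.35 g/oz ≈ 1658 g
vegetable oil: (1 cup + 15 tbsp = 1.9375 cup) × 39/8 × 218 g/cup ≈ 2059 g
olive oil: (1 cup + 1 tbsp = 1.0625 cup) × 39/8 × 216 g/cup ≈ 1119 g
bread flour: (2 tbsp + 1 tsp = 7/3 tbsp) × 39/8 ÷ 16 tbsp/cup × 127 g/cup ≈ 90 g

milk: 1658 g; vegetable oil: 2059 g; olive oil: 1119 g; bread flour: 90 g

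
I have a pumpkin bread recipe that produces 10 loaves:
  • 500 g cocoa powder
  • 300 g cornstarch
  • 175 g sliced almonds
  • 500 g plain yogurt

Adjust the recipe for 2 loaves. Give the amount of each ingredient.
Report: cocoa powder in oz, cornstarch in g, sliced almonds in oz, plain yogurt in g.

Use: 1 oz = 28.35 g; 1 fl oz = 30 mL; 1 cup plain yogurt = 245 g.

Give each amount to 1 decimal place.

Scaling factor: 2/10 = 1/5 = 0.2.
cocoa powder: 500 g × 1/5 ÷ 28.35 g/oz ≈ 3.5 oz
cornstarch: 300 g × 1/5 = 60.0 g
sliced almonds: 175 g × 1/5 ÷ 28.35 g/oz ≈ 1.2 oz
plain yogurt: 500 g × 1/5 = 100.0 g

cocoa powder: 3.5 oz; cornstarch: 60.0 g; sliced almonds: 1.2 oz; plain yogurt: 100.0 g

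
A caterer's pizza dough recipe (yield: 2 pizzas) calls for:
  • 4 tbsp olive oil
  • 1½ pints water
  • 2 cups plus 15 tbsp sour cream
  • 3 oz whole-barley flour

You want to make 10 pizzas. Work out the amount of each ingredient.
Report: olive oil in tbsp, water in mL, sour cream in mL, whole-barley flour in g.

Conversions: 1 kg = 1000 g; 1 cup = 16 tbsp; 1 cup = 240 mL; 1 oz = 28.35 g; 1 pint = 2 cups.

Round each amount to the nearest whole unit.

Scaling factor: 10/2 = 5.
olive oil: 4 tbsp × 5 = 20 tbsp
water: 1.5 pint × 5 × 2 cup/pint × 240 mL/cup = 3600 mL
sour cream: (2 cup + 15 tbsp = 2.9375 cup) × 5 × 240 mL/cup = 3525 mL
whole-barley flour: 3 oz × 5 × 28.35 g/oz ≈ 425 g

olive oil: 20 tbsp; water: 3600 mL; sour cream: 3525 mL; whole-barley flour: 425 g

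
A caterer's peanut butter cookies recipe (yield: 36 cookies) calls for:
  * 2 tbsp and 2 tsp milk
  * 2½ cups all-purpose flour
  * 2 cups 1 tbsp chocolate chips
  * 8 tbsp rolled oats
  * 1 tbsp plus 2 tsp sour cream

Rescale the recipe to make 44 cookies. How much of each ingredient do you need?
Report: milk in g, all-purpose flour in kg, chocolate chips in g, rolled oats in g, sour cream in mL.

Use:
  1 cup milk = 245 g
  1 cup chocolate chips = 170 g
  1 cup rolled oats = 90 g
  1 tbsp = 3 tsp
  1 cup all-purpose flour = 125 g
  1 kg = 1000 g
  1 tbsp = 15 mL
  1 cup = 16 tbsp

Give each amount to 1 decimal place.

Scaling factor: 44/36 = 11/9.
milk: (2 tbsp + 2 tsp = 8/3 tbsp) × 11/9 ÷ 16 tbsp/cup × 245 g/cup ≈ 49.9 g
all-purpose flour: 2.5 cup × 11/9 × 125 g/cup ÷ 1000 g/kg ≈ 0.4 kg
chocolate chips: (2 cup + 1 tbsp = 2.0625 cup) × 11/9 × 170 g/cup ≈ 428.5 g
rolled oats: 8 tbsp × 11/9 ÷ 16 tbsp/cup × 90 g/cup = 55.0 g
sour cream: (1 tbsp + 2 tsp = 5/3 tbsp) × 11/9 × 15 mL/tbsp ≈ 30.6 mL

milk: 49.9 g; all-purpose flour: 0.4 kg; chocolate chips: 428.5 g; rolled oats: 55.0 g; sour cream: 30.6 mL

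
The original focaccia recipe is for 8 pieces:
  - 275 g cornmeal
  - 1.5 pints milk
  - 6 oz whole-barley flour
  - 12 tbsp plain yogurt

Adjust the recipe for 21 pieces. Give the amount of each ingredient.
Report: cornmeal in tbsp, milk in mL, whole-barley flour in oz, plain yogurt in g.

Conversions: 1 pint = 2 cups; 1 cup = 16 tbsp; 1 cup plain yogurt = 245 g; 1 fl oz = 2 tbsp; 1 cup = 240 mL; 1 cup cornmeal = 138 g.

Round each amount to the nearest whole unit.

cornmeal: 84 tbsp; milk: 1890 mL; whole-barley flour: 16 oz; plain yogurt: 482 g

Scaling factor: 21/8 = 2.625.
cornmeal: 275 g × 21/8 ÷ 138 g/cup × 16 tbsp/cup ≈ 84 tbsp
milk: 1.5 pint × 21/8 × 2 cup/pint × 240 mL/cup = 1890 mL
whole-barley flour: 6 oz × 21/8 ≈ 16 oz
plain yogurt: 12 tbsp × 21/8 ÷ 16 tbsp/cup × 245 g/cup ≈ 482 g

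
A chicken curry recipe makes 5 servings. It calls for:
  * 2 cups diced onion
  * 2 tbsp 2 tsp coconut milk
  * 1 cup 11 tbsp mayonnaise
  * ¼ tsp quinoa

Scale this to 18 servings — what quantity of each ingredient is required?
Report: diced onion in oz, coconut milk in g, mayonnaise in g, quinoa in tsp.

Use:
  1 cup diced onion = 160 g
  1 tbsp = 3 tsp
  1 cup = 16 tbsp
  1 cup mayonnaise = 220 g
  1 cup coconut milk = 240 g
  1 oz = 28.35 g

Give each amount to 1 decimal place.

diced onion: 40.6 oz; coconut milk: 144.0 g; mayonnaise: 1336.5 g; quinoa: 0.9 tsp

Scaling factor: 18/5 = 3.6.
diced onion: 2 cup × 18/5 × 160 g/cup ÷ 28.35 g/oz ≈ 40.6 oz
coconut milk: (2 tbsp + 2 tsp = 8/3 tbsp) × 18/5 ÷ 16 tbsp/cup × 240 g/cup = 144.0 g
mayonnaise: (1 cup + 11 tbsp = 1.6875 cup) × 18/5 × 220 g/cup = 1336.5 g
quinoa: 0.25 tsp × 18/5 = 0.9 tsp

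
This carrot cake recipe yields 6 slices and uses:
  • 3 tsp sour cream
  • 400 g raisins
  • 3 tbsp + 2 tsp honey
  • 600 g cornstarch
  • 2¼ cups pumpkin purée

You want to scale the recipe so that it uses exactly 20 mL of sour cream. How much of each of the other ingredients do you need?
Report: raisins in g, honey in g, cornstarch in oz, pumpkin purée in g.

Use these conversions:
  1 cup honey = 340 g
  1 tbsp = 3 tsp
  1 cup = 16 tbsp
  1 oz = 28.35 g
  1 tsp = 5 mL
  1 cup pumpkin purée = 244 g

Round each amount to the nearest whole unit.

The original recipe has 15 mL of sour cream, so the scaling factor is 20 ÷ 15 = 4/3.
raisins: 400 g × 4/3 ≈ 533 g
honey: (3 tbsp + 2 tsp = 11/3 tbsp) × 4/3 ÷ 16 tbsp/cup × 340 g/cup ≈ 104 g
cornstarch: 600 g × 4/3 ÷ 28.35 g/oz ≈ 28 oz
pumpkin purée: 2.25 cup × 4/3 × 244 g/cup = 732 g

raisins: 533 g; honey: 104 g; cornstarch: 28 oz; pumpkin purée: 732 g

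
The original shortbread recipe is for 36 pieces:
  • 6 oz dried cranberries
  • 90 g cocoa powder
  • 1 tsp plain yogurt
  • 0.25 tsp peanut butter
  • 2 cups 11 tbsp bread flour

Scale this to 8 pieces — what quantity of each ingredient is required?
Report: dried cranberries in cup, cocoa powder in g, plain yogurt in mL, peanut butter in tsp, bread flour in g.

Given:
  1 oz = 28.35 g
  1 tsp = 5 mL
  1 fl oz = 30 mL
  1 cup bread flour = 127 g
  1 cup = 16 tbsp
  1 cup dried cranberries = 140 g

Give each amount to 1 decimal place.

Scaling factor: 8/36 = 2/9.
dried cranberries: 6 oz × 2/9 × 28.35 g/oz ÷ 140 g/cup ≈ 0.3 cup
cocoa powder: 90 g × 2/9 = 20.0 g
plain yogurt: 1 tsp × 2/9 × 5 mL/tsp ≈ 1.1 mL
peanut butter: 0.25 tsp × 2/9 ≈ 0.1 tsp
bread flour: (2 cup + 11 tbsp = 2.6875 cup) × 2/9 × 127 g/cup ≈ 75.8 g

dried cranberries: 0.3 cup; cocoa powder: 20.0 g; plain yogurt: 1.1 mL; peanut butter: 0.1 tsp; bread flour: 75.8 g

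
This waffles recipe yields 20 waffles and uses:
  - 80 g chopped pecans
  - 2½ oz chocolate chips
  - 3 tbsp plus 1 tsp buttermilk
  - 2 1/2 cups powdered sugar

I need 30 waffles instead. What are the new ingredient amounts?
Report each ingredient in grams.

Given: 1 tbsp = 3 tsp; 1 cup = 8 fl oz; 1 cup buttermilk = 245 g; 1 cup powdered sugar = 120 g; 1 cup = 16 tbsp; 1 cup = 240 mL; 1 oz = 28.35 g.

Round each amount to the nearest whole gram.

Scaling factor: 30/20 = 3/2 = 1.5.
chopped pecans: 80 g × 3/2 = 120 g
chocolate chips: 2.5 oz × 3/2 × 28.35 g/oz ≈ 106 g
buttermilk: (3 tbsp + 1 tsp = 10/3 tbsp) × 3/2 ÷ 16 tbsp/cup × 245 g/cup ≈ 77 g
powdered sugar: 2.5 cup × 3/2 × 120 g/cup = 450 g

chopped pecans: 120 g; chocolate chips: 106 g; buttermilk: 77 g; powdered sugar: 450 g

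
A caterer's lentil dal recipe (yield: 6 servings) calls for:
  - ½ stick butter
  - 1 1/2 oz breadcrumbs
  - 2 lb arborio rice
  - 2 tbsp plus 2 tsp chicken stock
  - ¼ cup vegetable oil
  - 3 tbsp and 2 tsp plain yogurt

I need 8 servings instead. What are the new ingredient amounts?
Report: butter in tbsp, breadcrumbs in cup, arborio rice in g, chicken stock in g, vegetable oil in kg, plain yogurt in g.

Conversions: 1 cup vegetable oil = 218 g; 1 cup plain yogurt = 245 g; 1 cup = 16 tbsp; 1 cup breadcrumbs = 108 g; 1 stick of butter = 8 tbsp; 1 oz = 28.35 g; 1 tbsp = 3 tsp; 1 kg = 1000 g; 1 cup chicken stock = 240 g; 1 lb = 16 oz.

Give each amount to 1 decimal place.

butter: 5.3 tbsp; breadcrumbs: 0.5 cup; arborio rice: 1209.6 g; chicken stock: 53.3 g; vegetable oil: 0.1 kg; plain yogurt: 74.9 g

Scaling factor: 8/6 = 4/3.
butter: 0.5 stick × 4/3 × 8 tbsp/stick ≈ 5.3 tbsp
breadcrumbs: 1.5 oz × 4/3 × 28.35 g/oz ÷ 108 g/cup ≈ 0.5 cup
arborio rice: 2 lb × 4/3 × 16 oz/lb × 28.35 g/oz = 1209.6 g
chicken stock: (2 tbsp + 2 tsp = 8/3 tbsp) × 4/3 ÷ 16 tbsp/cup × 240 g/cup ≈ 53.3 g
vegetable oil: 0.25 cup × 4/3 × 218 g/cup ÷ 1000 g/kg ≈ 0.1 kg
plain yogurt: (3 tbsp + 2 tsp = 11/3 tbsp) × 4/3 ÷ 16 tbsp/cup × 245 g/cup ≈ 74.9 g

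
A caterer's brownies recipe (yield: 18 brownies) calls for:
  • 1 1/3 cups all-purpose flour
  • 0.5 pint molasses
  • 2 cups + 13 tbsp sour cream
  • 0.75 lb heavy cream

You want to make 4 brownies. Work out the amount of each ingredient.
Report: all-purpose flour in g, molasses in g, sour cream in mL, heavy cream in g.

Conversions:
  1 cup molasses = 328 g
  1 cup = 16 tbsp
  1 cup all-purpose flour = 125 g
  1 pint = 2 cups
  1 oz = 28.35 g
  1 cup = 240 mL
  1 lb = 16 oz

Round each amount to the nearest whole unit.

Scaling factor: 4/18 = 2/9.
all-purpose flour: 4/3 cup × 2/9 × 125 g/cup ≈ 37 g
molasses: 0.5 pint × 2/9 × 2 cup/pint × 328 g/cup ≈ 73 g
sour cream: (2 cup + 13 tbsp = 2.8125 cup) × 2/9 × 240 mL/cup = 150 mL
heavy cream: 0.75 lb × 2/9 × 16 oz/lb × 28.35 g/oz ≈ 76 g

all-purpose flour: 37 g; molasses: 73 g; sour cream: 150 mL; heavy cream: 76 g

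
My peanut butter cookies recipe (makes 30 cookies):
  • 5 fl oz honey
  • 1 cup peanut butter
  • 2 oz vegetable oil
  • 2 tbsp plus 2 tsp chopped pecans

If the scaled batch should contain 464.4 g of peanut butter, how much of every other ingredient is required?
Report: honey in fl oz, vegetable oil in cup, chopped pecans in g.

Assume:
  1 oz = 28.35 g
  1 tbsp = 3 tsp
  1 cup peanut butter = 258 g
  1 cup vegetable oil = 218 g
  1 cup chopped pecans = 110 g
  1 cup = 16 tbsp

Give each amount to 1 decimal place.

honey: 9.0 fl oz; vegetable oil: 0.5 cup; chopped pecans: 33.0 g

The original recipe has 258 g of peanut butter, so the scaling factor is 464.4 ÷ 258 = 9/5 = 1.8.
honey: 5 fl oz × 9/5 = 9.0 fl oz
vegetable oil: 2 oz × 9/5 × 28.35 g/oz ÷ 218 g/cup ≈ 0.5 cup
chopped pecans: (2 tbsp + 2 tsp = 8/3 tbsp) × 9/5 ÷ 16 tbsp/cup × 110 g/cup = 33.0 g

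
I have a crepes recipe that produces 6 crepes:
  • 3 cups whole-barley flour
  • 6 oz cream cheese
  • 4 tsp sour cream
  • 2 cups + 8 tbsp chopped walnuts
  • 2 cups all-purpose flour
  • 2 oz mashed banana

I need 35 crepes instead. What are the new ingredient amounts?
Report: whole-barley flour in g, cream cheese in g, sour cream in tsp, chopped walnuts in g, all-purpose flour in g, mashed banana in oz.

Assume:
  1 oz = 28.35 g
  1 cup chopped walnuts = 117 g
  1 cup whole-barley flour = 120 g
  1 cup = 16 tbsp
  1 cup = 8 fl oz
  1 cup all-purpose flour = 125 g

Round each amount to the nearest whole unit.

whole-barley flour: 2100 g; cream cheese: 992 g; sour cream: 23 tsp; chopped walnuts: 1706 g; all-purpose flour: 1458 g; mashed banana: 12 oz

Scaling factor: 35/6.
whole-barley flour: 3 cup × 35/6 × 120 g/cup = 2100 g
cream cheese: 6 oz × 35/6 × 28.35 g/oz ≈ 992 g
sour cream: 4 tsp × 35/6 ≈ 23 tsp
chopped walnuts: (2 cup + 8 tbsp = 2.5 cup) × 35/6 × 117 g/cup ≈ 1706 g
all-purpose flour: 2 cup × 35/6 × 125 g/cup ≈ 1458 g
mashed banana: 2 oz × 35/6 ≈ 12 oz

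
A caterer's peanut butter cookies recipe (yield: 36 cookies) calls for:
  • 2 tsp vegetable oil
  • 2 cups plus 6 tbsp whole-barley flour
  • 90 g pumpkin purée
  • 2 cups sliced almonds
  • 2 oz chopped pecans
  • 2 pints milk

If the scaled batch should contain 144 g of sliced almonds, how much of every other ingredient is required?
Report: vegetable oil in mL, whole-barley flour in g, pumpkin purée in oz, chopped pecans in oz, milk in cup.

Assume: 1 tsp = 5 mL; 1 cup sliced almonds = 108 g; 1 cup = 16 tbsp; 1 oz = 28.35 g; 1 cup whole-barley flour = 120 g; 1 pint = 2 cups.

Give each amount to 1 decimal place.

vegetable oil: 6.7 mL; whole-barley flour: 190.0 g; pumpkin purée: 2.1 oz; chopped pecans: 1.3 oz; milk: 2.7 cup

The original recipe has 216 g of sliced almonds, so the scaling factor is 144 ÷ 216 = 2/3.
vegetable oil: 2 tsp × 2/3 × 5 mL/tsp ≈ 6.7 mL
whole-barley flour: (2 cup + 6 tbsp = 2.375 cup) × 2/3 × 120 g/cup = 190.0 g
pumpkin purée: 90 g × 2/3 ÷ 28.35 g/oz ≈ 2.1 oz
chopped pecans: 2 oz × 2/3 ≈ 1.3 oz
milk: 2 pint × 2/3 × 2 cup/pint ≈ 2.7 cup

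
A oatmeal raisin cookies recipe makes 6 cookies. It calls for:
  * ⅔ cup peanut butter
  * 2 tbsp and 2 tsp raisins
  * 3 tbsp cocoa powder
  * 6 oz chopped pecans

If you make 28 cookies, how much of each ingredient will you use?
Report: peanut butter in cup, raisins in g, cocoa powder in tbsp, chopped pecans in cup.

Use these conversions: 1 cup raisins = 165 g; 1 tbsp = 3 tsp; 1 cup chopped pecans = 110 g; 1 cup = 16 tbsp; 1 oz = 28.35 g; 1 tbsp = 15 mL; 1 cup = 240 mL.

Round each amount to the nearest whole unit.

peanut butter: 3 cup; raisins: 128 g; cocoa powder: 14 tbsp; chopped pecans: 7 cup

Scaling factor: 28/6 = 14/3.
peanut butter: 2/3 cup × 14/3 ≈ 3 cup
raisins: (2 tbsp + 2 tsp = 8/3 tbsp) × 14/3 ÷ 16 tbsp/cup × 165 g/cup ≈ 128 g
cocoa powder: 3 tbsp × 14/3 = 14 tbsp
chopped pecans: 6 oz × 14/3 × 28.35 g/oz ÷ 110 g/cup ≈ 7 cup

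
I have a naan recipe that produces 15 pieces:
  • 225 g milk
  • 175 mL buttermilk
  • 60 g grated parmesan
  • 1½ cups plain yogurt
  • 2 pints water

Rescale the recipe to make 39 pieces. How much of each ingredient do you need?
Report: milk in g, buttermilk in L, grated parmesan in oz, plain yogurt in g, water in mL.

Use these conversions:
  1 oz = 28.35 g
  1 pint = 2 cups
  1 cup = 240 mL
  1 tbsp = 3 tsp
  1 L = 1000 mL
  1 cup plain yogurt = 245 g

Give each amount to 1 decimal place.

milk: 585.0 g; buttermilk: 0.5 L; grated parmesan: 5.5 oz; plain yogurt: 955.5 g; water: 2496.0 mL

Scaling factor: 39/15 = 13/5 = 2.6.
milk: 225 g × 13/5 = 585.0 g
buttermilk: 175 mL × 13/5 ÷ 1000 mL/L ≈ 0.5 L
grated parmesan: 60 g × 13/5 ÷ 28.35 g/oz ≈ 5.5 oz
plain yogurt: 1.5 cup × 13/5 × 245 g/cup = 955.5 g
water: 2 pint × 13/5 × 2 cup/pint × 240 mL/cup = 2496.0 mL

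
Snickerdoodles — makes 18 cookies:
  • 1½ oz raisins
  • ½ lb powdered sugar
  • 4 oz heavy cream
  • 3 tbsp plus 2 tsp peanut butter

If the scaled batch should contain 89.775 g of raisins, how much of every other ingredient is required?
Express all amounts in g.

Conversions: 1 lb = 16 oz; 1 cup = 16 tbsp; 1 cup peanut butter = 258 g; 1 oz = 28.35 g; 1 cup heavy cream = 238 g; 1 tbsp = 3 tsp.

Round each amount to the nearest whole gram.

powdered sugar: 479 g; heavy cream: 239 g; peanut butter: 125 g

The original recipe has 42.525 g of raisins, so the scaling factor is 89.775 ÷ 42.525 = 19/9.
powdered sugar: 0.5 lb × 19/9 × 16 oz/lb × 28.35 g/oz ≈ 479 g
heavy cream: 4 oz × 19/9 × 28.35 g/oz ≈ 239 g
peanut butter: (3 tbsp + 2 tsp = 11/3 tbsp) × 19/9 ÷ 16 tbsp/cup × 258 g/cup ≈ 125 g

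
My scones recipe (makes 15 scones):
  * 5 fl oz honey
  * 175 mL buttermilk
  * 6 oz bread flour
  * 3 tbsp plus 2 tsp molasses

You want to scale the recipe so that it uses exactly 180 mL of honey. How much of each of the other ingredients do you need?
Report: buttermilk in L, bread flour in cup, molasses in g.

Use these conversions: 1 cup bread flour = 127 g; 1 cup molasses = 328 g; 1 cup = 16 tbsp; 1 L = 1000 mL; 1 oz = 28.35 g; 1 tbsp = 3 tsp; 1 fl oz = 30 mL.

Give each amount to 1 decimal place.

The original recipe has 150 mL of honey, so the scaling factor is 180 ÷ 150 = 6/5 = 1.2.
buttermilk: 175 mL × 6/5 ÷ 1000 mL/L ≈ 0.2 L
bread flour: 6 oz × 6/5 × 28.35 g/oz ÷ 127 g/cup ≈ 1.6 cup
molasses: (3 tbsp + 2 tsp = 11/3 tbsp) × 6/5 ÷ 16 tbsp/cup × 328 g/cup = 90.2 g

buttermilk: 0.2 L; bread flour: 1.6 cup; molasses: 90.2 g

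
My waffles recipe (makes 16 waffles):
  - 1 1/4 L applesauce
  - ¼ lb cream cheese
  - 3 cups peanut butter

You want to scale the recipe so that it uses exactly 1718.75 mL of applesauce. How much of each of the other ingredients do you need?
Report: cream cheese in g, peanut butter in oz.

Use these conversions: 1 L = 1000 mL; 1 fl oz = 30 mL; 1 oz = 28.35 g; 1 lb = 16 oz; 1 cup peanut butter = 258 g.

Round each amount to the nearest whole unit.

The original recipe has 1250 mL of applesauce, so the scaling factor is 1718.75 ÷ 1250 = 11/8 = 1.375.
cream cheese: 0.25 lb × 11/8 × 16 oz/lb × 28.35 g/oz ≈ 156 g
peanut butter: 3 cup × 11/8 × 258 g/cup ÷ 28.35 g/oz ≈ 38 oz

cream cheese: 156 g; peanut butter: 38 oz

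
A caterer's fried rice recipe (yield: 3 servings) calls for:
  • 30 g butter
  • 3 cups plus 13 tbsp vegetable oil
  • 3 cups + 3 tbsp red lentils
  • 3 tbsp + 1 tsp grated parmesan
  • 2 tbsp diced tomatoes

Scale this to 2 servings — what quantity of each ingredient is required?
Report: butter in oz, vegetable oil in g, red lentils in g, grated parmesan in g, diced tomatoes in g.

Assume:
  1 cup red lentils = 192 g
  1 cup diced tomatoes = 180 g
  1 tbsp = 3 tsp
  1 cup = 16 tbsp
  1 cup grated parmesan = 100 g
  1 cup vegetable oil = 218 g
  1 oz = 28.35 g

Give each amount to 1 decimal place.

Scaling factor: 2/3.
butter: 30 g × 2/3 ÷ 28.35 g/oz ≈ 0.7 oz
vegetable oil: (3 cup + 13 tbsp = 3.8125 cup) × 2/3 × 218 g/cup ≈ 554.1 g
red lentils: (3 cup + 3 tbsp = 3.1875 cup) × 2/3 × 192 g/cup = 408.0 g
grated parmesan: (3 tbsp + 1 tsp = 10/3 tbsp) × 2/3 ÷ 16 tbsp/cup × 100 g/cup ≈ 13.9 g
diced tomatoes: 2 tbsp × 2/3 ÷ 16 tbsp/cup × 180 g/cup = 15.0 g

butter: 0.7 oz; vegetable oil: 554.1 g; red lentils: 408.0 g; grated parmesan: 13.9 g; diced tomatoes: 15.0 g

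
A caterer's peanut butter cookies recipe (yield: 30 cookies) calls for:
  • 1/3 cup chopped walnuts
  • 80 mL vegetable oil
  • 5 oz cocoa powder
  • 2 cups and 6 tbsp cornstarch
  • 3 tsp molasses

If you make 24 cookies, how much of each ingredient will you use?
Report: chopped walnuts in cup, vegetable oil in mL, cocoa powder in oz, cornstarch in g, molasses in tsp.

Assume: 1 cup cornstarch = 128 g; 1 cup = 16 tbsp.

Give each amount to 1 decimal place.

Scaling factor: 24/30 = 4/5 = 0.8.
chopped walnuts: 1/3 cup × 4/5 ≈ 0.3 cup
vegetable oil: 80 mL × 4/5 = 64.0 mL
cocoa powder: 5 oz × 4/5 = 4.0 oz
cornstarch: (2 cup + 6 tbsp = 2.375 cup) × 4/5 × 128 g/cup = 243.2 g
molasses: 3 tsp × 4/5 = 2.4 tsp

chopped walnuts: 0.3 cup; vegetable oil: 64.0 mL; cocoa powder: 4.0 oz; cornstarch: 243.2 g; molasses: 2.4 tsp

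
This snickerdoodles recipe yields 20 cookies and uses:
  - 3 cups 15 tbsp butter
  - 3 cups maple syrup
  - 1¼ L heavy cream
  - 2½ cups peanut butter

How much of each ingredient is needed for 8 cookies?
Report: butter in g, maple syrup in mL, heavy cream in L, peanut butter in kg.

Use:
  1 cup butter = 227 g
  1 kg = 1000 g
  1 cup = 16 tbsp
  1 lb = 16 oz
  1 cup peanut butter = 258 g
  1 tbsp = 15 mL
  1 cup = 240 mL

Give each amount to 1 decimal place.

butter: 357.5 g; maple syrup: 288.0 mL; heavy cream: 0.5 L; peanut butter: 0.3 kg

Scaling factor: 8/20 = 2/5 = 0.4.
butter: (3 cup + 15 tbsp = 3.9375 cup) × 2/5 × 227 g/cup ≈ 357.5 g
maple syrup: 3 cup × 2/5 × 240 mL/cup = 288.0 mL
heavy cream: 1.25 L × 2/5 = 0.5 L
peanut butter: 2.5 cup × 2/5 × 258 g/cup ÷ 1000 g/kg ≈ 0.3 kg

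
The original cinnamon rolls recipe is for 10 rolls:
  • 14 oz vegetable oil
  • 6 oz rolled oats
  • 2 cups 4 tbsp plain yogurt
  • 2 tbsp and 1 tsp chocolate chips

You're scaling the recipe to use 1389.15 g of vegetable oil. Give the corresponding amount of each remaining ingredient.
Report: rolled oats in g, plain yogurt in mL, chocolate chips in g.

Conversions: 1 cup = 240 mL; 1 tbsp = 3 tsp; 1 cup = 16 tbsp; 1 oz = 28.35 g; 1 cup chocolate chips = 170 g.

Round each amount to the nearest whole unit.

The original recipe has 396.9 g of vegetable oil, so the scaling factor is 1389.15 ÷ 396.9 = 7/2 = 3.5.
rolled oats: 6 oz × 7/2 × 28.35 g/oz ≈ 595 g
plain yogurt: (2 cup + 4 tbsp = 2.25 cup) × 7/2 × 240 mL/cup = 1890 mL
chocolate chips: (2 tbsp + 1 tsp = 7/3 tbsp) × 7/2 ÷ 16 tbsp/cup × 170 g/cup ≈ 87 g

rolled oats: 595 g; plain yogurt: 1890 mL; chocolate chips: 87 g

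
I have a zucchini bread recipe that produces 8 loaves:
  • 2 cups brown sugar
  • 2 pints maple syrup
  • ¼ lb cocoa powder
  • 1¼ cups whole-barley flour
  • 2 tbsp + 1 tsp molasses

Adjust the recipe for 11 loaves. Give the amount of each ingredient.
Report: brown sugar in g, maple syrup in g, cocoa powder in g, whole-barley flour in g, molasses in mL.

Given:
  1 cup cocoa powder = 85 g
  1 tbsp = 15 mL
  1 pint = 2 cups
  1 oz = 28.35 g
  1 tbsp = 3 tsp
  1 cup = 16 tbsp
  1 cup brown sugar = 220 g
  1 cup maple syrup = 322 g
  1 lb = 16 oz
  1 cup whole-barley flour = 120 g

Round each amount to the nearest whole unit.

Scaling factor: 11/8 = 1.375.
brown sugar: 2 cup × 11/8 × 220 g/cup = 605 g
maple syrup: 2 pint × 11/8 × 2 cup/pint × 322 g/cup = 1771 g
cocoa powder: 0.25 lb × 11/8 × 16 oz/lb × 28.35 g/oz ≈ 156 g
whole-barley flour: 1.25 cup × 11/8 × 120 g/cup ≈ 206 g
molasses: (2 tbsp + 1 tsp = 7/3 tbsp) × 11/8 × 15 mL/tbsp ≈ 48 mL

brown sugar: 605 g; maple syrup: 1771 g; cocoa powder: 156 g; whole-barley flour: 206 g; molasses: 48 mL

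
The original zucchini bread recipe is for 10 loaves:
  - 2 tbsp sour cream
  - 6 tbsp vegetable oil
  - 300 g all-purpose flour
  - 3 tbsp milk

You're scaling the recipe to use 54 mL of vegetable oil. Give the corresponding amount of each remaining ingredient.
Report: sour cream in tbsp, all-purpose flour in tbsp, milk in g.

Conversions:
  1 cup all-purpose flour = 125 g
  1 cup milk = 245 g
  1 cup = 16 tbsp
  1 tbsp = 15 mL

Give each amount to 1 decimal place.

sour cream: 1.2 tbsp; all-purpose flour: 23.0 tbsp; milk: 27.6 g

The original recipe has 90 mL of vegetable oil, so the scaling factor is 54 ÷ 90 = 3/5 = 0.6.
sour cream: 2 tbsp × 3/5 = 1.2 tbsp
all-purpose flour: 300 g × 3/5 ÷ 125 g/cup × 16 tbsp/cup ≈ 23.0 tbsp
milk: 3 tbsp × 3/5 ÷ 16 tbsp/cup × 245 g/cup ≈ 27.6 g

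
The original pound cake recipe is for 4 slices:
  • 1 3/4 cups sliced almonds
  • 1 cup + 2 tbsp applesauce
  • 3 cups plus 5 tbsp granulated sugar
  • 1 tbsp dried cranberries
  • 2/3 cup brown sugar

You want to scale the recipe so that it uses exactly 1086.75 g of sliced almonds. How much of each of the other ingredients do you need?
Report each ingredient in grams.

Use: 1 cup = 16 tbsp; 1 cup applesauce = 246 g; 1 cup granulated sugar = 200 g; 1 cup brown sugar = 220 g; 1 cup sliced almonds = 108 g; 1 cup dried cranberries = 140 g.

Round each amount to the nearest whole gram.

applesauce: 1591 g; granulated sugar: 3809 g; dried cranberries: 50 g; brown sugar: 843 g

The original recipe has 189 g of sliced almonds, so the scaling factor is 1086.75 ÷ 189 = 23/4 = 5.75.
applesauce: (1 cup + 2 tbsp = 1.125 cup) × 23/4 × 246 g/cup ≈ 1591 g
granulated sugar: (3 cup + 5 tbsp = 3.3125 cup) × 23/4 × 200 g/cup ≈ 3809 g
dried cranberries: 1 tbsp × 23/4 ÷ 16 tbsp/cup × 140 g/cup ≈ 50 g
brown sugar: 2/3 cup × 23/4 × 220 g/cup ≈ 843 g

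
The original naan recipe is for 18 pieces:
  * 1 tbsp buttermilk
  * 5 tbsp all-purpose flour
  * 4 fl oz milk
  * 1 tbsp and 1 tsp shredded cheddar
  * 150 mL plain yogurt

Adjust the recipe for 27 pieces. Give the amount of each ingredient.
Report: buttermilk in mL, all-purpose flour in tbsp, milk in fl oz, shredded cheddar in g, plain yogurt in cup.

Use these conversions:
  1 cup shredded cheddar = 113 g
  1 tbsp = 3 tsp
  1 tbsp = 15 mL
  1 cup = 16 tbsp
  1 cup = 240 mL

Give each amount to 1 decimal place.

buttermilk: 22.5 mL; all-purpose flour: 7.5 tbsp; milk: 6.0 fl oz; shredded cheddar: 14.1 g; plain yogurt: 0.9 cup

Scaling factor: 27/18 = 3/2 = 1.5.
buttermilk: 1 tbsp × 3/2 × 15 mL/tbsp = 22.5 mL
all-purpose flour: 5 tbsp × 3/2 = 7.5 tbsp
milk: 4 fl oz × 3/2 = 6.0 fl oz
shredded cheddar: (1 tbsp + 1 tsp = 4/3 tbsp) × 3/2 ÷ 16 tbsp/cup × 113 g/cup ≈ 14.1 g
plain yogurt: 150 mL × 3/2 ÷ 240 mL/cup ≈ 0.9 cup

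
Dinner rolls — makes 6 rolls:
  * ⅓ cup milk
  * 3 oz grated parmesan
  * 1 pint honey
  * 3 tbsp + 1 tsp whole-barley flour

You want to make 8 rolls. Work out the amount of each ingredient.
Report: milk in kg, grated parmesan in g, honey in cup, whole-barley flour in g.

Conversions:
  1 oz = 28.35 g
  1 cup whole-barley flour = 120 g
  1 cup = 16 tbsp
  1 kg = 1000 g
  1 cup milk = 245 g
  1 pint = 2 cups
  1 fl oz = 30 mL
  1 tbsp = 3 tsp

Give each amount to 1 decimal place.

Scaling factor: 8/6 = 4/3.
milk: 1/3 cup × 4/3 × 245 g/cup ÷ 1000 g/kg ≈ 0.1 kg
grated parmesan: 3 oz × 4/3 × 28.35 g/oz = 113.4 g
honey: 1 pint × 4/3 × 2 cup/pint ≈ 2.7 cup
whole-barley flour: (3 tbsp + 1 tsp = 10/3 tbsp) × 4/3 ÷ 16 tbsp/cup × 120 g/cup ≈ 33.3 g

milk: 0.1 kg; grated parmesan: 113.4 g; honey: 2.7 cup; whole-barley flour: 33.3 g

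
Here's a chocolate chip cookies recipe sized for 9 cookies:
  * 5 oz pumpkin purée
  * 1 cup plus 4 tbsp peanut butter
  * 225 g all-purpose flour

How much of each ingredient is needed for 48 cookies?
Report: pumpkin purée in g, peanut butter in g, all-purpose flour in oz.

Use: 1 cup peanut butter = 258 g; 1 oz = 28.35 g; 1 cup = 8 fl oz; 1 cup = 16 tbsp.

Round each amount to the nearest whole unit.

pumpkin purée: 756 g; peanut butter: 1720 g; all-purpose flour: 42 oz

Scaling factor: 48/9 = 16/3.
pumpkin purée: 5 oz × 16/3 × 28.35 g/oz = 756 g
peanut butter: (1 cup + 4 tbsp = 1.25 cup) × 16/3 × 258 g/cup = 1720 g
all-purpose flour: 225 g × 16/3 ÷ 28.35 g/oz ≈ 42 oz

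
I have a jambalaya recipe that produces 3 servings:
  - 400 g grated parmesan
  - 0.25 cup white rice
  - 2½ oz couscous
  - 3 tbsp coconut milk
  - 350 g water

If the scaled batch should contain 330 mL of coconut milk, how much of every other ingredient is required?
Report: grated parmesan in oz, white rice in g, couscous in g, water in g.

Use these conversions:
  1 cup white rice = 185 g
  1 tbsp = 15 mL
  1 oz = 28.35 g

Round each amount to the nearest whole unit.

grated parmesan: 103 oz; white rice: 339 g; couscous: 520 g; water: 2567 g

The original recipe has 45 mL of coconut milk, so the scaling factor is 330 ÷ 45 = 22/3.
grated parmesan: 400 g × 22/3 ÷ 28.35 g/oz ≈ 103 oz
white rice: 0.25 cup × 22/3 × 185 g/cup ≈ 339 g
couscous: 2.5 oz × 22/3 × 28.35 g/oz ≈ 520 g
water: 350 g × 22/3 ≈ 2567 g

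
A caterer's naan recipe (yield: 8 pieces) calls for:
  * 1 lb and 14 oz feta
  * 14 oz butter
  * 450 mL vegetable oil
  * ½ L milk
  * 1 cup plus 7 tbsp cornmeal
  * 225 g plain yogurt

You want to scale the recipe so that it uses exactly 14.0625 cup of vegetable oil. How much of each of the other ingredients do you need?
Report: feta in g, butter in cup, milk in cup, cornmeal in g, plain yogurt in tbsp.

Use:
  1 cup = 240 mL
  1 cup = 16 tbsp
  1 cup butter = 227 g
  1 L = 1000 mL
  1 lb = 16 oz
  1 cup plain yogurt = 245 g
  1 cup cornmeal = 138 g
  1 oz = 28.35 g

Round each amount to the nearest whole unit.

The original recipe has 1.875 cup of vegetable oil, so the scaling factor is 14.0625 ÷ 1.875 = 15/2 = 7.5.
feta: (1 lb + 14 oz = 1.875 lb) × 15/2 × 16 oz/lb × 28.35 g/oz ≈ 6379 g
butter: 14 oz × 15/2 × 28.35 g/oz ÷ 227 g/cup ≈ 13 cup
milk: 0.5 L × 15/2 × 1000 mL/L ÷ 240 mL/cup ≈ 16 cup
cornmeal: (1 cup + 7 tbsp = 1.4375 cup) × 15/2 × 138 g/cup ≈ 1488 g
plain yogurt: 225 g × 15/2 ÷ 245 g/cup × 16 tbsp/cup ≈ 110 tbsp

feta: 6379 g; butter: 13 cup; milk: 16 cup; cornmeal: 1488 g; plain yogurt: 110 tbsp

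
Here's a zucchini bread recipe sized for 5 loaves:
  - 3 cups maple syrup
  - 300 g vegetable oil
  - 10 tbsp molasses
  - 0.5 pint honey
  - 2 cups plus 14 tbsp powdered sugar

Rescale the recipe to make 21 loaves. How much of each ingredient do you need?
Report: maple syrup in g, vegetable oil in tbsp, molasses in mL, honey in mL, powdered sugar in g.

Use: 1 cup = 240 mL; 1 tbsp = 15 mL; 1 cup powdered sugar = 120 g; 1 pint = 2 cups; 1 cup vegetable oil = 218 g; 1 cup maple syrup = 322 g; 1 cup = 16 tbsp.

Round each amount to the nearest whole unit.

maple syrup: 4057 g; vegetable oil: 92 tbsp; molasses: 630 mL; honey: 1008 mL; powdered sugar: 1449 g

Scaling factor: 21/5 = 4.2.
maple syrup: 3 cup × 21/5 × 322 g/cup ≈ 4057 g
vegetable oil: 300 g × 21/5 ÷ 218 g/cup × 16 tbsp/cup ≈ 92 tbsp
molasses: 10 tbsp × 21/5 × 15 mL/tbsp = 630 mL
honey: 0.5 pint × 21/5 × 2 cup/pint × 240 mL/cup = 1008 mL
powdered sugar: (2 cup + 14 tbsp = 2.875 cup) × 21/5 × 120 g/cup = 1449 g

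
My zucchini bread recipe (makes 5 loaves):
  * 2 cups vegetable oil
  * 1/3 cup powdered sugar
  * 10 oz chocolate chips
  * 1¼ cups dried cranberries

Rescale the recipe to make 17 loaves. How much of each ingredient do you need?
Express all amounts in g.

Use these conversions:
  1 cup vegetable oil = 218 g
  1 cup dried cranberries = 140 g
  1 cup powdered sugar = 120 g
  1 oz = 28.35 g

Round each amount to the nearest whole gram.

vegetable oil: 1482 g; powdered sugar: 136 g; chocolate chips: 964 g; dried cranberries: 595 g

Scaling factor: 17/5 = 3.4.
vegetable oil: 2 cup × 17/5 × 218 g/cup ≈ 1482 g
powdered sugar: 1/3 cup × 17/5 × 120 g/cup = 136 g
chocolate chips: 10 oz × 17/5 × 28.35 g/oz ≈ 964 g
dried cranberries: 1.25 cup × 17/5 × 140 g/cup = 595 g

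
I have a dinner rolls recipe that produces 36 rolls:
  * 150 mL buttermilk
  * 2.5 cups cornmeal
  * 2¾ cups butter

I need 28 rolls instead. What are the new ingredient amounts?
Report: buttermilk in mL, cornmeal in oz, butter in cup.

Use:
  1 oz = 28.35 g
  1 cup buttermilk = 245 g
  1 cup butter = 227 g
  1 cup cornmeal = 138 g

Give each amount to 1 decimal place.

buttermilk: 116.7 mL; cornmeal: 9.5 oz; butter: 2.1 cup

Scaling factor: 28/36 = 7/9.
buttermilk: 150 mL × 7/9 ≈ 116.7 mL
cornmeal: 2.5 cup × 7/9 × 138 g/cup ÷ 28.35 g/oz ≈ 9.5 oz
butter: 2.75 cup × 7/9 ≈ 2.1 cup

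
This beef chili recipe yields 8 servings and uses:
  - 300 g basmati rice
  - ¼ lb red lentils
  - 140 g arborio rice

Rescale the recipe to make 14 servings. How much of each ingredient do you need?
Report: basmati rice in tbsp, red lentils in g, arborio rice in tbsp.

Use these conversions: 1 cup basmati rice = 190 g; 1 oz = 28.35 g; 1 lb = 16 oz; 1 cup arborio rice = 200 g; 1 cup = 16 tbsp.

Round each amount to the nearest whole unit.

basmati rice: 44 tbsp; red lentils: 198 g; arborio rice: 20 tbsp

Scaling factor: 14/8 = 7/4 = 1.75.
basmati rice: 300 g × 7/4 ÷ 190 g/cup × 16 tbsp/cup ≈ 44 tbsp
red lentils: 0.25 lb × 7/4 × 16 oz/lb × 28.35 g/oz ≈ 198 g
arborio rice: 140 g × 7/4 ÷ 200 g/cup × 16 tbsp/cup ≈ 20 tbsp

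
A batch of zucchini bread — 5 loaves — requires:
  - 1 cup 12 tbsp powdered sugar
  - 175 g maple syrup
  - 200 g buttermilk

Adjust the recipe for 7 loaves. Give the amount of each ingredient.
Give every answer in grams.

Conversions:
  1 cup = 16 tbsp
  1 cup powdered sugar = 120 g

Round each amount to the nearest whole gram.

Scaling factor: 7/5 = 1.4.
powdered sugar: (1 cup + 12 tbsp = 1.75 cup) × 7/5 × 120 g/cup = 294 g
maple syrup: 175 g × 7/5 = 245 g
buttermilk: 200 g × 7/5 = 280 g

powdered sugar: 294 g; maple syrup: 245 g; buttermilk: 280 g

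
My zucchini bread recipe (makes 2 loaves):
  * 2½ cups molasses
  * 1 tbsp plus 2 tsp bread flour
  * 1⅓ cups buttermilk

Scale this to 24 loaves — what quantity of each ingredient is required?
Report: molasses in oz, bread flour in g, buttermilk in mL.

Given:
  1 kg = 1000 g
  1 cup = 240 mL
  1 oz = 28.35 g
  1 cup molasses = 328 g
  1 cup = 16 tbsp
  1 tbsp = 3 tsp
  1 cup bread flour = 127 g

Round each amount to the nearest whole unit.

Scaling factor: 24/2 = 12.
molasses: 2.5 cup × 12 × 328 g/cup ÷ 28.35 g/oz ≈ 347 oz
bread flour: (1 tbsp + 2 tsp = 5/3 tbsp) × 12 ÷ 16 tbsp/cup × 127 g/cup ≈ 159 g
buttermilk: 4/3 cup × 12 × 240 mL/cup = 3840 mL

molasses: 347 oz; bread flour: 159 g; buttermilk: 3840 mL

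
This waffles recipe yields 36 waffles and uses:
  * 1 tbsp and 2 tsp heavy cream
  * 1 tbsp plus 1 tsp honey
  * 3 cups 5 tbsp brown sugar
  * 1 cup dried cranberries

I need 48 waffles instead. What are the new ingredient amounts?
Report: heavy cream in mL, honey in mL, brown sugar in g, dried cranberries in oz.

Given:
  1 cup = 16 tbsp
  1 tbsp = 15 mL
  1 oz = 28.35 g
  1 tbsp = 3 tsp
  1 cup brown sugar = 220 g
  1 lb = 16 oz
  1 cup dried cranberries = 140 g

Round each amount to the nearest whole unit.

Scaling factor: 48/36 = 4/3.
heavy cream: (1 tbsp + 2 tsp = 5/3 tbsp) × 4/3 × 15 mL/tbsp ≈ 33 mL
honey: (1 tbsp + 1 tsp = 4/3 tbsp) × 4/3 × 15 mL/tbsp ≈ 27 mL
brown sugar: (3 cup + 5 tbsp = 3.3125 cup) × 4/3 × 220 g/cup ≈ 972 g
dried cranberries: 1 cup × 4/3 × 140 g/cup ÷ 28.35 g/oz ≈ 7 oz

heavy cream: 33 mL; honey: 27 mL; brown sugar: 972 g; dried cranberries: 7 oz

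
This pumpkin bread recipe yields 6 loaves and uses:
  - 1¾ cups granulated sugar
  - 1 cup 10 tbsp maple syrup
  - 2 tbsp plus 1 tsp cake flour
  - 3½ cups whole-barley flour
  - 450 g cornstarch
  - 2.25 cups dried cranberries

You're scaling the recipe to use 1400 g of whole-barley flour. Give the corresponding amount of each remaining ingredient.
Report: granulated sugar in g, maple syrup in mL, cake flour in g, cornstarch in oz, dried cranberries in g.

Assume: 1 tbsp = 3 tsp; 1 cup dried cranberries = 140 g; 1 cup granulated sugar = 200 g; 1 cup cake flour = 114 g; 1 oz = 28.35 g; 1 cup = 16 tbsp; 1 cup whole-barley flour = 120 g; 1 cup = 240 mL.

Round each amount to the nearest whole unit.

granulated sugar: 1167 g; maple syrup: 1300 mL; cake flour: 55 g; cornstarch: 53 oz; dried cranberries: 1050 g

The original recipe has 420 g of whole-barley flour, so the scaling factor is 1400 ÷ 420 = 10/3.
granulated sugar: 1.75 cup × 10/3 × 200 g/cup ≈ 1167 g
maple syrup: (1 cup + 10 tbsp = 1.625 cup) × 10/3 × 240 mL/cup = 1300 mL
cake flour: (2 tbsp + 1 tsp = 7/3 tbsp) × 10/3 ÷ 16 tbsp/cup × 114 g/cup ≈ 55 g
cornstarch: 450 g × 10/3 ÷ 28.35 g/oz ≈ 53 oz
dried cranberries: 2.25 cup × 10/3 × 140 g/cup = 1050 g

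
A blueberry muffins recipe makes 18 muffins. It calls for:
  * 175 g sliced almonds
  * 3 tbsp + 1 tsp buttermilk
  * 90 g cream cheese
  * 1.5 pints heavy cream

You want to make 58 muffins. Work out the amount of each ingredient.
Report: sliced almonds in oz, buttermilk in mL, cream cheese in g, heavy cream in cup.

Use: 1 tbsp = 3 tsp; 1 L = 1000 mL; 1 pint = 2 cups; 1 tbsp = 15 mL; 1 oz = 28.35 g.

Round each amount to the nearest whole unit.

Scaling factor: 58/18 = 29/9.
sliced almonds: 175 g × 29/9 ÷ 28.35 g/oz ≈ 20 oz
buttermilk: (3 tbsp + 1 tsp = 10/3 tbsp) × 29/9 × 15 mL/tbsp ≈ 161 mL
cream cheese: 90 g × 29/9 = 290 g
heavy cream: 1.5 pint × 29/9 × 2 cup/pint ≈ 10 cup

sliced almonds: 20 oz; buttermilk: 161 mL; cream cheese: 290 g; heavy cream: 10 cup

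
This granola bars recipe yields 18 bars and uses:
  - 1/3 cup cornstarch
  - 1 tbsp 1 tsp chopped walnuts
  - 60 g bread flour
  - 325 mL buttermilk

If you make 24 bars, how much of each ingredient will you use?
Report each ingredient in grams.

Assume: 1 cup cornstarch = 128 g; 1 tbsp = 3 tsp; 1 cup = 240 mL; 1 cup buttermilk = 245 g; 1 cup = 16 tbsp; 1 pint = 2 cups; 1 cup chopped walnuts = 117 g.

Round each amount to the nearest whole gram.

cornstarch: 57 g; chopped walnuts: 13 g; bread flour: 80 g; buttermilk: 442 g

Scaling factor: 24/18 = 4/3.
cornstarch: 1/3 cup × 4/3 × 128 g/cup ≈ 57 g
chopped walnuts: (1 tbsp + 1 tsp = 4/3 tbsp) × 4/3 ÷ 16 tbsp/cup × 117 g/cup = 13 g
bread flour: 60 g × 4/3 = 80 g
buttermilk: 325 mL × 4/3 ÷ 240 mL/cup × 245 g/cup ≈ 442 g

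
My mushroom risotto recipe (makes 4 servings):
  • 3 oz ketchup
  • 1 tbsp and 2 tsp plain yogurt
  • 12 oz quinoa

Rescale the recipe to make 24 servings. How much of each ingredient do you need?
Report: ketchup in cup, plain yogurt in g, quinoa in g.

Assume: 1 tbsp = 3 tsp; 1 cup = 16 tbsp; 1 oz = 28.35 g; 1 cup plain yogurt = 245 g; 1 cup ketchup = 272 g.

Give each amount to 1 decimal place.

ketchup: 1.9 cup; plain yogurt: 153.1 g; quinoa: 2041.2 g

Scaling factor: 24/4 = 6.
ketchup: 3 oz × 6 × 28.35 g/oz ÷ 272 g/cup ≈ 1.9 cup
plain yogurt: (1 tbsp + 2 tsp = 5/3 tbsp) × 6 ÷ 16 tbsp/cup × 245 g/cup ≈ 153.1 g
quinoa: 12 oz × 6 × 28.35 g/oz = 2041.2 g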